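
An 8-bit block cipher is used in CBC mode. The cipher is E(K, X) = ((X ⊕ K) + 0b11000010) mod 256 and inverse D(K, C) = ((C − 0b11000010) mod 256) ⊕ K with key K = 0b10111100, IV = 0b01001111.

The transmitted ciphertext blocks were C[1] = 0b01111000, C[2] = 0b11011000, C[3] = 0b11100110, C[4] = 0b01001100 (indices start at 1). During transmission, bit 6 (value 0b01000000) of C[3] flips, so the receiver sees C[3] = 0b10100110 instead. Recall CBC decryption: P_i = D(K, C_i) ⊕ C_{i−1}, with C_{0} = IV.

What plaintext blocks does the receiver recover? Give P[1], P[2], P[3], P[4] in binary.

P[1] = 0b01000101, P[2] = 0b11010010, P[3] = 0b10000000, P[4] = 0b10010000

Only C[3] changed, to 0b10100110. In CBC, a change in C_i garbles P_i and flips the same bit in P_{i+1}. Decrypting the received ciphertext:
P[1]: D(K, 0b01111000) = 0b00001010; 0b00001010 ⊕ 0b01001111 = 0b01000101.
P[2]: D(K, 0b11011000) = 0b10101010; 0b10101010 ⊕ 0b01111000 = 0b11010010.
P[3]: D(K, 0b10100110) = 0b01011000; 0b01011000 ⊕ 0b11011000 = 0b10000000.
P[4]: D(K, 0b01001100) = 0b00110110; 0b00110110 ⊕ 0b10100110 = 0b10010000.
Blocks that differ from the original plaintext: P[3], P[4].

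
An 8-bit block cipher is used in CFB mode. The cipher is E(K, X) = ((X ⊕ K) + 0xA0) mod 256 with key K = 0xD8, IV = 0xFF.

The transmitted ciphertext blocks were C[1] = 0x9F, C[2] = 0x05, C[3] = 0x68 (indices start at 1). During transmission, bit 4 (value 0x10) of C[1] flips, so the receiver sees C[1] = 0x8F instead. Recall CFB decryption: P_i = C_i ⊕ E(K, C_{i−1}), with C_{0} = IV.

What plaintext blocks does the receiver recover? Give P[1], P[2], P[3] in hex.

Only C[1] changed, to 0x8F. In CFB, a change in C_i flips the same bit in P_i and garbles P_{i+1}. Decrypting the received ciphertext:
P[1]: E(K, 0xFF) = 0xC7; 0x8F ⊕ 0xC7 = 0x48.
P[2]: E(K, 0x8F) = 0xF7; 0x05 ⊕ 0xF7 = 0xF2.
P[3]: E(K, 0x05) = 0x7D; 0x68 ⊕ 0x7D = 0x15.
Blocks that differ from the original plaintext: P[1], P[2].

P[1] = 0x48, P[2] = 0xF2, P[3] = 0x15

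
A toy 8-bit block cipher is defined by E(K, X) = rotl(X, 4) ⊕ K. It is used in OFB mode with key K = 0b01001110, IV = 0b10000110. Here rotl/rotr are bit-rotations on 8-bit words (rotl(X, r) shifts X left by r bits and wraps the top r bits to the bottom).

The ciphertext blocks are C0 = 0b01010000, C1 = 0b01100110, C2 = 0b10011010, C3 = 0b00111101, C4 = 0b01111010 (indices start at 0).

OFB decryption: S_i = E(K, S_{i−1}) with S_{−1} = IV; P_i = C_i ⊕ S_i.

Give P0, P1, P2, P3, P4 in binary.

P0: S = E(K, 0b10000110) = 0b00100110; 0b01010000 ⊕ 0b00100110 = 0b01110110.
P1: S = E(K, 0b00100110) = 0b00101100; 0b01100110 ⊕ 0b00101100 = 0b01001010.
P2: S = E(K, 0b00101100) = 0b10001100; 0b10011010 ⊕ 0b10001100 = 0b00010110.
P3: S = E(K, 0b10001100) = 0b10000110; 0b00111101 ⊕ 0b10000110 = 0b10111011.
P4: S = E(K, 0b10000110) = 0b00100110; 0b01111010 ⊕ 0b00100110 = 0b01011100.

P0 = 0b01110110, P1 = 0b01001010, P2 = 0b00010110, P3 = 0b10111011, P4 = 0b01011100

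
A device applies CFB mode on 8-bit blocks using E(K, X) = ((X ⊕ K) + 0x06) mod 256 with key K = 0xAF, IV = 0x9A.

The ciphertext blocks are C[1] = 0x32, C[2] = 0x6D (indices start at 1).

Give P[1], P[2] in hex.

P[1] = 0x09, P[2] = 0xCE

CFB decryption: P_i = C_i ⊕ E(K, C_{i−1}), with C_{0} = IV.
P[1]: E(K, 0x9A) = 0x3B; 0x32 ⊕ 0x3B = 0x09.
P[2]: E(K, 0x32) = 0xA3; 0x6D ⊕ 0xA3 = 0xCE.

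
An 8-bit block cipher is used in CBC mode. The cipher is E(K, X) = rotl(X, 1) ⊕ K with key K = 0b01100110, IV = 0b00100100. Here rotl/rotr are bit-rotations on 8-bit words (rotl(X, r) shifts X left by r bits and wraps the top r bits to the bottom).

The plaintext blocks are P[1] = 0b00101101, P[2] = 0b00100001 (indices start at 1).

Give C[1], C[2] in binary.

CBC encryption: C_i = E(K, P_i ⊕ C_{i−1}), with C_{0} = IV.
C[1]: P[1] ⊕ 0b00100100 = 0b00001001; E(K, 0b00001001) = 0b01110100.
C[2]: P[2] ⊕ 0b01110100 = 0b01010101; E(K, 0b01010101) = 0b11001100.

C[1] = 0b01110100, C[2] = 0b11001100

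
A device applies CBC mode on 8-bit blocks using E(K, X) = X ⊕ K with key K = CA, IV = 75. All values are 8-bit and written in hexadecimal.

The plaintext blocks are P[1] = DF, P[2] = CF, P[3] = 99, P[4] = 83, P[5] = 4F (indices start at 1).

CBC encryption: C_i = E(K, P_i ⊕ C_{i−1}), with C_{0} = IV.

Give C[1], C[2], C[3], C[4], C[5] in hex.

C[1] = 60, C[2] = 65, C[3] = 36, C[4] = 7F, C[5] = FA

C[1]: P[1] ⊕ 75 = AA; E(K, AA) = 60.
C[2]: P[2] ⊕ 60 = AF; E(K, AF) = 65.
C[3]: P[3] ⊕ 65 = FC; E(K, FC) = 36.
C[4]: P[4] ⊕ 36 = B5; E(K, B5) = 7F.
C[5]: P[5] ⊕ 7F = 30; E(K, 30) = FA.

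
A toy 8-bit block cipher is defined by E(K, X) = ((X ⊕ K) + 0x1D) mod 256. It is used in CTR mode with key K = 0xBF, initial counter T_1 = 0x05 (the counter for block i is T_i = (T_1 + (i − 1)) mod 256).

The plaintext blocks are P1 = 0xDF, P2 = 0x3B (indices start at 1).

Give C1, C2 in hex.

C1 = 0x08, C2 = 0xED

CTR encryption: S_i = E(K, T_i) where T_i is the counter for block i; C_i = P_i ⊕ S_i.
C1: T = 0x05, S = E(K, T) = 0xD7; 0xDF ⊕ 0xD7 = 0x08.
C2: T = 0x06, S = E(K, T) = 0xD6; 0x3B ⊕ 0xD6 = 0xED.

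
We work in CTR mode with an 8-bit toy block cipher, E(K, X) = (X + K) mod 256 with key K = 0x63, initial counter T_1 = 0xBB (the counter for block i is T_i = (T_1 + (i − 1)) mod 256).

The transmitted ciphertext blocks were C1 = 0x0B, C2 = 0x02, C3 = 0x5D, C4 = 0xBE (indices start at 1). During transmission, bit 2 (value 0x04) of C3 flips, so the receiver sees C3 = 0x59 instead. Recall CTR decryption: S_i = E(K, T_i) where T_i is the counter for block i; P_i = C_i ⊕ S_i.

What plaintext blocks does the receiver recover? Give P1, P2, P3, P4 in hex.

Only C3 changed, to 0x59. In CTR, a change in C_i flips the same bit in P_i only; the keystream is unaffected. Decrypting the received ciphertext:
P1: T = 0xBB, S = E(K, T) = 0x1E; 0x0B ⊕ 0x1E = 0x15.
P2: T = 0xBC, S = E(K, T) = 0x1F; 0x02 ⊕ 0x1F = 0x1D.
P3: T = 0xBD, S = E(K, T) = 0x20; 0x59 ⊕ 0x20 = 0x79.
P4: T = 0xBE, S = E(K, T) = 0x21; 0xBE ⊕ 0x21 = 0x9F.
Blocks that differ from the original plaintext: P3.

P1 = 0x15, P2 = 0x1D, P3 = 0x79, P4 = 0x9F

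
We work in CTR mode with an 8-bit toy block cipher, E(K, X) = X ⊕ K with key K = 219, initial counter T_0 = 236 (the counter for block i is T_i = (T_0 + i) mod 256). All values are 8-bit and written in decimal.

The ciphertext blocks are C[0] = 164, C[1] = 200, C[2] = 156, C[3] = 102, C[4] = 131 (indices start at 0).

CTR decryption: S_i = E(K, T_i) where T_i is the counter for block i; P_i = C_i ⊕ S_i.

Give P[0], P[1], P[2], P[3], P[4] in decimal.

P[0]: T = 236, S = E(K, T) = 55; 164 ⊕ 55 = 147.
P[1]: T = 237, S = E(K, T) = 54; 200 ⊕ 54 = 254.
P[2]: T = 238, S = E(K, T) = 53; 156 ⊕ 53 = 169.
P[3]: T = 239, S = E(K, T) = 52; 102 ⊕ 52 = 82.
P[4]: T = 240, S = E(K, T) = 43; 131 ⊕ 43 = 168.

P[0] = 147, P[1] = 254, P[2] = 169, P[3] = 82, P[4] = 168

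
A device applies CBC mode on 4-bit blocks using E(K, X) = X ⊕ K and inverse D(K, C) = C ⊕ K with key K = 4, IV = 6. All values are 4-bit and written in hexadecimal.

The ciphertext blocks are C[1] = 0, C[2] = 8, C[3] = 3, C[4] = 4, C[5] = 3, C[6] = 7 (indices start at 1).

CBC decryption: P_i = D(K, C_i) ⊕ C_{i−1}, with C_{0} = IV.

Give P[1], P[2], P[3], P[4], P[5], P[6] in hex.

P[1] = 2, P[2] = C, P[3] = F, P[4] = 3, P[5] = 3, P[6] = 0

P[1]: D(K, 0) = 4; 4 ⊕ 6 = 2.
P[2]: D(K, 8) = C; C ⊕ 0 = C.
P[3]: D(K, 3) = 7; 7 ⊕ 8 = F.
P[4]: D(K, 4) = 0; 0 ⊕ 3 = 3.
P[5]: D(K, 3) = 7; 7 ⊕ 4 = 3.
P[6]: D(K, 7) = 3; 3 ⊕ 3 = 0.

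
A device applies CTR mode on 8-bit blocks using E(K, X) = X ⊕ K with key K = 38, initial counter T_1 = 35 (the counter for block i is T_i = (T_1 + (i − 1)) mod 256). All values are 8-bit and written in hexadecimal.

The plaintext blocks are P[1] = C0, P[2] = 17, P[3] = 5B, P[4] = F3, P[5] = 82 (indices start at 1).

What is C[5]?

C[5] = 83

CTR encryption: S_i = E(K, T_i) where T_i is the counter for block i; C_i = P_i ⊕ S_i.
C[1]: T = 35, S = E(K, T) = 0D; C0 ⊕ 0D = CD.
C[2]: T = 36, S = E(K, T) = 0E; 17 ⊕ 0E = 19.
C[3]: T = 37, S = E(K, T) = 0F; 5B ⊕ 0F = 54.
C[4]: T = 38, S = E(K, T) = 00; F3 ⊕ 00 = F3.
C[5]: T = 39, S = E(K, T) = 01; 82 ⊕ 01 = 83.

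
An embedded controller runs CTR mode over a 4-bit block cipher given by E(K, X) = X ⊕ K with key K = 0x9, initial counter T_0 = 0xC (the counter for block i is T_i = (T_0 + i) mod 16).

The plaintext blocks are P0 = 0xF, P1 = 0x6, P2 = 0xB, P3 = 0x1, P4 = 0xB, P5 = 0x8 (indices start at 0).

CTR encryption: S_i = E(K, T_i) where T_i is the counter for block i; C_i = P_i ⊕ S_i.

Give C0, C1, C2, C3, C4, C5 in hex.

C0 = 0xA, C1 = 0x2, C2 = 0xC, C3 = 0x7, C4 = 0x2, C5 = 0x0

C0: T = 0xC, S = E(K, T) = 0x5; 0xF ⊕ 0x5 = 0xA.
C1: T = 0xD, S = E(K, T) = 0x4; 0x6 ⊕ 0x4 = 0x2.
C2: T = 0xE, S = E(K, T) = 0x7; 0xB ⊕ 0x7 = 0xC.
C3: T = 0xF, S = E(K, T) = 0x6; 0x1 ⊕ 0x6 = 0x7.
C4: T = 0x0, S = E(K, T) = 0x9; 0xB ⊕ 0x9 = 0x2.
C5: T = 0x1, S = E(K, T) = 0x8; 0x8 ⊕ 0x8 = 0x0.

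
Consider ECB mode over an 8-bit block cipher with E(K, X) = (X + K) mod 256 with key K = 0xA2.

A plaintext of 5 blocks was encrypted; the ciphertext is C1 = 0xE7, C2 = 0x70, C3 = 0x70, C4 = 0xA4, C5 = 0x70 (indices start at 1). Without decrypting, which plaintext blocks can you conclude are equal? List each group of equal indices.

ECB encrypts each block independently with the same key, so equal ciphertext blocks imply equal plaintext blocks.
C2 = C3 = C5 = 0x70, so P2 = P3 = P5.

P2 = P3 = P5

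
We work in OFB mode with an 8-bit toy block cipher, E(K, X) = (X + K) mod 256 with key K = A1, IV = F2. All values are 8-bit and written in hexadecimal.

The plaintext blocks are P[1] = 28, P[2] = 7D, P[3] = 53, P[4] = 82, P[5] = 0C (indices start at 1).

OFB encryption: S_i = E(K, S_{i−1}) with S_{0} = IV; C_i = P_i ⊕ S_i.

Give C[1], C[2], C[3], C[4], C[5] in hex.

C[1] = BB, C[2] = 49, C[3] = 86, C[4] = F4, C[5] = 1B

C[1]: S = E(K, F2) = 93; 28 ⊕ 93 = BB.
C[2]: S = E(K, 93) = 34; 7D ⊕ 34 = 49.
C[3]: S = E(K, 34) = D5; 53 ⊕ D5 = 86.
C[4]: S = E(K, D5) = 76; 82 ⊕ 76 = F4.
C[5]: S = E(K, 76) = 17; 0C ⊕ 17 = 1B.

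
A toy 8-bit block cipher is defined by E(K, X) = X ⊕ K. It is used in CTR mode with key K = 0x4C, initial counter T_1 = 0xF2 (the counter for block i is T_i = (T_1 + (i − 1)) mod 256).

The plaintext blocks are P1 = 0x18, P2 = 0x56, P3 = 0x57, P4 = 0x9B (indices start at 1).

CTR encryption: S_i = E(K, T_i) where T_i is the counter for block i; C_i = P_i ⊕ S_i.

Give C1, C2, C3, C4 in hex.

C1: T = 0xF2, S = E(K, T) = 0xBE; 0x18 ⊕ 0xBE = 0xA6.
C2: T = 0xF3, S = E(K, T) = 0xBF; 0x56 ⊕ 0xBF = 0xE9.
C3: T = 0xF4, S = E(K, T) = 0xB8; 0x57 ⊕ 0xB8 = 0xEF.
C4: T = 0xF5, S = E(K, T) = 0xB9; 0x9B ⊕ 0xB9 = 0x22.

C1 = 0xA6, C2 = 0xE9, C3 = 0xEF, C4 = 0x22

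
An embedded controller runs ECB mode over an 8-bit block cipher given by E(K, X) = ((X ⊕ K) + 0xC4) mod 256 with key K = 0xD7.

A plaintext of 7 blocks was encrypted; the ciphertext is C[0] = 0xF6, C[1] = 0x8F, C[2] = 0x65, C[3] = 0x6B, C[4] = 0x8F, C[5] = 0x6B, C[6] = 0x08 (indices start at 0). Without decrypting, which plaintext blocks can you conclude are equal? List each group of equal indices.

P[1] = P[4]; P[3] = P[5]

ECB encrypts each block independently with the same key, so equal ciphertext blocks imply equal plaintext blocks.
C[1] = C[4] = 0x8F, so P[1] = P[4].
C[3] = C[5] = 0x6B, so P[3] = P[5].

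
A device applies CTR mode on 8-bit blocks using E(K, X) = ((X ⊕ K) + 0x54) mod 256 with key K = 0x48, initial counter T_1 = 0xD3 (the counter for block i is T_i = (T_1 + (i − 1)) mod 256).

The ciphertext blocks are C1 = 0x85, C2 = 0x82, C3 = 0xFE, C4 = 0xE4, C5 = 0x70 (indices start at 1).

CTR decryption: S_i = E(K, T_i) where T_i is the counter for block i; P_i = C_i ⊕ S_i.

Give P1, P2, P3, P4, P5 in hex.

P1 = 0x6A, P2 = 0x72, P3 = 0x0F, P4 = 0x16, P5 = 0x83

P1: T = 0xD3, S = E(K, T) = 0xEF; 0x85 ⊕ 0xEF = 0x6A.
P2: T = 0xD4, S = E(K, T) = 0xF0; 0x82 ⊕ 0xF0 = 0x72.
P3: T = 0xD5, S = E(K, T) = 0xF1; 0xFE ⊕ 0xF1 = 0x0F.
P4: T = 0xD6, S = E(K, T) = 0xF2; 0xE4 ⊕ 0xF2 = 0x16.
P5: T = 0xD7, S = E(K, T) = 0xF3; 0x70 ⊕ 0xF3 = 0x83.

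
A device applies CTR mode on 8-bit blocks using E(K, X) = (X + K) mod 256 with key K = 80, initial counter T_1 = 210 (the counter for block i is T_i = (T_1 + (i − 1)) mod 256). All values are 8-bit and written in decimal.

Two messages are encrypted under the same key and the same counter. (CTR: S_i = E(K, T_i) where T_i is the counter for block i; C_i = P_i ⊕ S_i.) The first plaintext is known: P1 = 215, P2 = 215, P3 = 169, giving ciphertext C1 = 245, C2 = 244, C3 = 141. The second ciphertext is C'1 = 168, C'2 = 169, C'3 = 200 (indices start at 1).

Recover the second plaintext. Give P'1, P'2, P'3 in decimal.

P'1 = 138, P'2 = 138, P'3 = 236

In CTR with a reused counter, both messages share the same keystream S_i, so C_i ⊕ C'_i = P_i ⊕ P'_i and thus P'_i = P_i ⊕ C_i ⊕ C'_i.
P'1: 215 ⊕ 245 ⊕ 168 = 138.
P'2: 215 ⊕ 244 ⊕ 169 = 138.
P'3: 169 ⊕ 141 ⊕ 200 = 236.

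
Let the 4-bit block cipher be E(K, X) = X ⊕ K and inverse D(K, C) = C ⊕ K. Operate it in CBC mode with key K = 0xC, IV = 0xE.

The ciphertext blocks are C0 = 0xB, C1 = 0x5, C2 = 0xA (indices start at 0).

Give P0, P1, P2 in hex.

CBC decryption: P_i = D(K, C_i) ⊕ C_{i−1}, with C_{−1} = IV.
P0: D(K, 0xB) = 0x7; 0x7 ⊕ 0xE = 0x9.
P1: D(K, 0x5) = 0x9; 0x9 ⊕ 0xB = 0x2.
P2: D(K, 0xA) = 0x6; 0x6 ⊕ 0x5 = 0x3.

P0 = 0x9, P1 = 0x2, P2 = 0x3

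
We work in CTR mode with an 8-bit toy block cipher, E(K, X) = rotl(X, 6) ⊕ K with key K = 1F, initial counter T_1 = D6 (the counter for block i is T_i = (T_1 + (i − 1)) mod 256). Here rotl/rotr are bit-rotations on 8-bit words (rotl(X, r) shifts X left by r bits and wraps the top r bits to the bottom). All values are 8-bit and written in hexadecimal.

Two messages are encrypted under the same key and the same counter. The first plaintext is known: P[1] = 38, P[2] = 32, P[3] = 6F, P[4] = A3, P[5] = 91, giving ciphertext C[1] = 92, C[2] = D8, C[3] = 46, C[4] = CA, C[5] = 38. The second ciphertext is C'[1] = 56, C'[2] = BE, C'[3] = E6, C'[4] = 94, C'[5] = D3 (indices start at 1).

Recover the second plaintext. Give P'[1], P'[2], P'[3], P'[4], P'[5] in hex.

P'[1] = FC, P'[2] = 54, P'[3] = CF, P'[4] = FD, P'[5] = 7A

In CTR with a reused counter, both messages share the same keystream S_i, so C_i ⊕ C'_i = P_i ⊕ P'_i and thus P'_i = P_i ⊕ C_i ⊕ C'_i.
P'[1]: 38 ⊕ 92 ⊕ 56 = FC.
P'[2]: 32 ⊕ D8 ⊕ BE = 54.
P'[3]: 6F ⊕ 46 ⊕ E6 = CF.
P'[4]: A3 ⊕ CA ⊕ 94 = FD.
P'[5]: 91 ⊕ 38 ⊕ D3 = 7A.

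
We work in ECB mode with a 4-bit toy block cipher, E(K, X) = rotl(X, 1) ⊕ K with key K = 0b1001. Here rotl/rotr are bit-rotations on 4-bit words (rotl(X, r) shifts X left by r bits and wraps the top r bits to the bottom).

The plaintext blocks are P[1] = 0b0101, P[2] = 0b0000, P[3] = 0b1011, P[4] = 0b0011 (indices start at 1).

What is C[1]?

C[1] = 0b0011

ECB encryption: C_i = E(K, P_i).
C[1]: E(K, 0b0101) = 0b0011.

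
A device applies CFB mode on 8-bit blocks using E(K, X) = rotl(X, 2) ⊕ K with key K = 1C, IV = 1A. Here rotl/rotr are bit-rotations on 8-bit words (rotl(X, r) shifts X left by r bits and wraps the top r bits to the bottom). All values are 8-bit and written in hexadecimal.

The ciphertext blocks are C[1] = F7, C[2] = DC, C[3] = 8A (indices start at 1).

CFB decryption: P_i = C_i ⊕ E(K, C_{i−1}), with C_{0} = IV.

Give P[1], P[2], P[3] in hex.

P[1] = 83, P[2] = 1F, P[3] = E5

P[1]: E(K, 1A) = 74; F7 ⊕ 74 = 83.
P[2]: E(K, F7) = C3; DC ⊕ C3 = 1F.
P[3]: E(K, DC) = 6F; 8A ⊕ 6F = E5.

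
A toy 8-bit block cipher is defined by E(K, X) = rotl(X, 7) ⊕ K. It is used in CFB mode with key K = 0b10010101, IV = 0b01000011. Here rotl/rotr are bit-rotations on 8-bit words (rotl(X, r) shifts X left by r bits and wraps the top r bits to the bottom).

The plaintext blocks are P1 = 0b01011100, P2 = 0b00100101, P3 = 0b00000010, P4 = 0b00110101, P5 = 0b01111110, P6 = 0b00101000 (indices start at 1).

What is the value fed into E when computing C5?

0b01001010

CFB encryption: C_i = P_i ⊕ E(K, C_{i−1}), with C_{0} = IV.
C1: E(K, 0b01000011) = 0b00110100; 0b01011100 ⊕ 0b00110100 = 0b01101000.
C2: E(K, 0b01101000) = 0b10100001; 0b00100101 ⊕ 0b10100001 = 0b10000100.
C3: E(K, 0b10000100) = 0b11010111; 0b00000010 ⊕ 0b11010111 = 0b11010101.
C4: E(K, 0b11010101) = 0b01111111; 0b00110101 ⊕ 0b01111111 = 0b01001010.
C5: E(K, 0b01001010) = 0b10110000; 0b01111110 ⊕ 0b10110000 = 0b11001110.
So the input to E for block 5 is 0b01001010.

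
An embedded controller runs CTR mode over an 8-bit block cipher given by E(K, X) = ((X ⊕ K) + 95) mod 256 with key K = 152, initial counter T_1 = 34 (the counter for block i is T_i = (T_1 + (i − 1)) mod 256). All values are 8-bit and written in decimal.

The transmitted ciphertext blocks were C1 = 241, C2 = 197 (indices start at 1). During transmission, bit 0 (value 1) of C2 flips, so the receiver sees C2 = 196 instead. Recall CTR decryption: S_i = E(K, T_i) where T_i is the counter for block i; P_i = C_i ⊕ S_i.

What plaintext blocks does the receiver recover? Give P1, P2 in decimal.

P1 = 232, P2 = 222

Only C2 changed, to 196. In CTR, a change in C_i flips the same bit in P_i only; the keystream is unaffected. Decrypting the received ciphertext:
P1: T = 34, S = E(K, T) = 25; 241 ⊕ 25 = 232.
P2: T = 35, S = E(K, T) = 26; 196 ⊕ 26 = 222.
Blocks that differ from the original plaintext: P2.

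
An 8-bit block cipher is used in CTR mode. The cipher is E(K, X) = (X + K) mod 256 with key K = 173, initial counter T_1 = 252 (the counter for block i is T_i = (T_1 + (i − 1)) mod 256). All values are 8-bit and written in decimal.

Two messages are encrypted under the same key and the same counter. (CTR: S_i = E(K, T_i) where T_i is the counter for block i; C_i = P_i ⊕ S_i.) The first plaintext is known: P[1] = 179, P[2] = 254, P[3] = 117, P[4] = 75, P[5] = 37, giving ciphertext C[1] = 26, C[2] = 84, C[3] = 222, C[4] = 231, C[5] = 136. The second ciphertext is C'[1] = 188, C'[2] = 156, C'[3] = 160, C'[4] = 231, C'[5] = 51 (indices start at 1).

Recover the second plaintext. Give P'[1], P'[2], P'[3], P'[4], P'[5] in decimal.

In CTR with a reused counter, both messages share the same keystream S_i, so C_i ⊕ C'_i = P_i ⊕ P'_i and thus P'_i = P_i ⊕ C_i ⊕ C'_i.
P'[1]: 179 ⊕ 26 ⊕ 188 = 21.
P'[2]: 254 ⊕ 84 ⊕ 156 = 54.
P'[3]: 117 ⊕ 222 ⊕ 160 = 11.
P'[4]: 75 ⊕ 231 ⊕ 231 = 75.
P'[5]: 37 ⊕ 136 ⊕ 51 = 158.

P'[1] = 21, P'[2] = 54, P'[3] = 11, P'[4] = 75, P'[5] = 158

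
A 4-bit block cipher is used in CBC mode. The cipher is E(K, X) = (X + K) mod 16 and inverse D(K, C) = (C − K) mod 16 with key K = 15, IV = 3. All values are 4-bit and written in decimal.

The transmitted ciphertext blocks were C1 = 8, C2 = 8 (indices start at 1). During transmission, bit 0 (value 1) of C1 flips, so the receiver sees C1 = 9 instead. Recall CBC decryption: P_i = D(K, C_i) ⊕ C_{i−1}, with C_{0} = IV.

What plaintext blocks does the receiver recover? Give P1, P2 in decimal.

Only C1 changed, to 9. In CBC, a change in C_i garbles P_i and flips the same bit in P_{i+1}. Decrypting the received ciphertext:
P1: D(K, 9) = 10; 10 ⊕ 3 = 9.
P2: D(K, 8) = 9; 9 ⊕ 9 = 0.
Blocks that differ from the original plaintext: P1, P2.

P1 = 9, P2 = 0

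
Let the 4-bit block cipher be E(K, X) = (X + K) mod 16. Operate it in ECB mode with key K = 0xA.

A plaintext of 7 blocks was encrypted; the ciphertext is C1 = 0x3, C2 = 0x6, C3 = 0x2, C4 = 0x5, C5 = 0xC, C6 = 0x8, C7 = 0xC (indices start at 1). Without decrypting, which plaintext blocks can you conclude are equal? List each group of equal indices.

P5 = P7

ECB encrypts each block independently with the same key, so equal ciphertext blocks imply equal plaintext blocks.
C5 = C7 = 0xC, so P5 = P7.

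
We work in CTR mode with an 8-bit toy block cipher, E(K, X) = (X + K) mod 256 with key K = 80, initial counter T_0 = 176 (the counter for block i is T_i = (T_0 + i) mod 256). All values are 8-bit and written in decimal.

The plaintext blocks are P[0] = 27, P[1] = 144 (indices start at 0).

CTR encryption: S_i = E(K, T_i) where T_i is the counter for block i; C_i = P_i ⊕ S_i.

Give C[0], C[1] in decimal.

C[0] = 27, C[1] = 145

C[0]: T = 176, S = E(K, T) = 0; 27 ⊕ 0 = 27.
C[1]: T = 177, S = E(K, T) = 1; 144 ⊕ 1 = 145.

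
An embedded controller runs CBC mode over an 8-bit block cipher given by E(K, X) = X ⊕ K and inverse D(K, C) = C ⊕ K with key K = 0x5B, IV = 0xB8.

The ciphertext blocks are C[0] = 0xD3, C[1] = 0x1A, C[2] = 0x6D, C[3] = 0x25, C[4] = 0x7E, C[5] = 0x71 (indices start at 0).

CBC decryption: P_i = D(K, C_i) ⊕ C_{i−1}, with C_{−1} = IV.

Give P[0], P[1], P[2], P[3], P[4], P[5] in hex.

P[0] = 0x30, P[1] = 0x92, P[2] = 0x2C, P[3] = 0x13, P[4] = 0x00, P[5] = 0x54

P[0]: D(K, 0xD3) = 0x88; 0x88 ⊕ 0xB8 = 0x30.
P[1]: D(K, 0x1A) = 0x41; 0x41 ⊕ 0xD3 = 0x92.
P[2]: D(K, 0x6D) = 0x36; 0x36 ⊕ 0x1A = 0x2C.
P[3]: D(K, 0x25) = 0x7E; 0x7E ⊕ 0x6D = 0x13.
P[4]: D(K, 0x7E) = 0x25; 0x25 ⊕ 0x25 = 0x00.
P[5]: D(K, 0x71) = 0x2A; 0x2A ⊕ 0x7E = 0x54.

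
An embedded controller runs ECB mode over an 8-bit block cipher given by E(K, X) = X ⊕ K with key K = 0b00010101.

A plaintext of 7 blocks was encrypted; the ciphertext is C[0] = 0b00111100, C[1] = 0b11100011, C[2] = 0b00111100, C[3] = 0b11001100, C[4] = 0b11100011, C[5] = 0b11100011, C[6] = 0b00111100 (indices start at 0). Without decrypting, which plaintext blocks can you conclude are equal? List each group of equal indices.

P[0] = P[2] = P[6]; P[1] = P[4] = P[5]

ECB encrypts each block independently with the same key, so equal ciphertext blocks imply equal plaintext blocks.
C[0] = C[2] = C[6] = 0b00111100, so P[0] = P[2] = P[6].
C[1] = C[4] = C[5] = 0b11100011, so P[1] = P[4] = P[5].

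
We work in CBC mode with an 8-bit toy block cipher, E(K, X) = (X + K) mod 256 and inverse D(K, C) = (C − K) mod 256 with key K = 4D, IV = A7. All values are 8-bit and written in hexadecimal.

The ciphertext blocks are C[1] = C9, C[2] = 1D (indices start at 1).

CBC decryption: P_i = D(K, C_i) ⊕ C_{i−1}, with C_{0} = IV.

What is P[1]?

P[1]: D(K, C9) = 7C; 7C ⊕ A7 = DB.

P[1] = DB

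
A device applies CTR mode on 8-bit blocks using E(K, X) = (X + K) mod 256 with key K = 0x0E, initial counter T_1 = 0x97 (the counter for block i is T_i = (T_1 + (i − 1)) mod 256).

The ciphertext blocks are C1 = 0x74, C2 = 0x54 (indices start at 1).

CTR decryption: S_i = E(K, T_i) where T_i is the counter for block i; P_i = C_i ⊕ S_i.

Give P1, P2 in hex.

P1: T = 0x97, S = E(K, T) = 0xA5; 0x74 ⊕ 0xA5 = 0xD1.
P2: T = 0x98, S = E(K, T) = 0xA6; 0x54 ⊕ 0xA6 = 0xF2.

P1 = 0xD1, P2 = 0xF2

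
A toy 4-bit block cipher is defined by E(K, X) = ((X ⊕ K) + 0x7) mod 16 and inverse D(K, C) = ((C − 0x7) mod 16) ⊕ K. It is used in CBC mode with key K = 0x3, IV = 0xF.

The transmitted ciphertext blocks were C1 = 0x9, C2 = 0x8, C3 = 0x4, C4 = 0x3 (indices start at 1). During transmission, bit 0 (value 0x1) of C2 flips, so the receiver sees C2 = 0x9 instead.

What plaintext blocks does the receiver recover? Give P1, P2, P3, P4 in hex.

P1 = 0xE, P2 = 0x8, P3 = 0x7, P4 = 0xB

CBC decryption: P_i = D(K, C_i) ⊕ C_{i−1}, with C_{0} = IV.
Only C2 changed, to 0x9. In CBC, a change in C_i garbles P_i and flips the same bit in P_{i+1}. Decrypting the received ciphertext:
P1: D(K, 0x9) = 0x1; 0x1 ⊕ 0xF = 0xE.
P2: D(K, 0x9) = 0x1; 0x1 ⊕ 0x9 = 0x8.
P3: D(K, 0x4) = 0xE; 0xE ⊕ 0x9 = 0x7.
P4: D(K, 0x3) = 0xF; 0xF ⊕ 0x4 = 0xB.
Blocks that differ from the original plaintext: P2, P3.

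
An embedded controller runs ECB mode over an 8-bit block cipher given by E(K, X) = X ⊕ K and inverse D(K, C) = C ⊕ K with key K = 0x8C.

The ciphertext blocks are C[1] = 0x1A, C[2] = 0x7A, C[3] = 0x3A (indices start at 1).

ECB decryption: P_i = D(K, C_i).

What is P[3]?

P[3] = 0xB6

P[3]: D(K, 0x3A) = 0xB6.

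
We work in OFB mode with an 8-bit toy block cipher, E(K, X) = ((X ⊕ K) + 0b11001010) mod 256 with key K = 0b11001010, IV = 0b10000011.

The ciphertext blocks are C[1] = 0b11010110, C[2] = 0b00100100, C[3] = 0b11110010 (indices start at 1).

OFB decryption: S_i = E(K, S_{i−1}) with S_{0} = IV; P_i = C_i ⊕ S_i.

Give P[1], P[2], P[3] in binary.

P[1]: S = E(K, 0b10000011) = 0b00010011; 0b11010110 ⊕ 0b00010011 = 0b11000101.
P[2]: S = E(K, 0b00010011) = 0b10100011; 0b00100100 ⊕ 0b10100011 = 0b10000111.
P[3]: S = E(K, 0b10100011) = 0b00110011; 0b11110010 ⊕ 0b00110011 = 0b11000001.

P[1] = 0b11000101, P[2] = 0b10000111, P[3] = 0b11000001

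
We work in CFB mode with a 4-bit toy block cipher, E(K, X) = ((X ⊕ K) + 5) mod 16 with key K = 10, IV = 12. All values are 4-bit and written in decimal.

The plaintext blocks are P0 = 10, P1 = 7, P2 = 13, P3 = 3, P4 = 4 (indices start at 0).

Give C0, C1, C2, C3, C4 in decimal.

CFB encryption: C_i = P_i ⊕ E(K, C_{i−1}), with C_{−1} = IV.
C0: E(K, 12) = 11; 10 ⊕ 11 = 1.
C1: E(K, 1) = 0; 7 ⊕ 0 = 7.
C2: E(K, 7) = 2; 13 ⊕ 2 = 15.
C3: E(K, 15) = 10; 3 ⊕ 10 = 9.
C4: E(K, 9) = 8; 4 ⊕ 8 = 12.

C0 = 1, C1 = 7, C2 = 15, C3 = 9, C4 = 12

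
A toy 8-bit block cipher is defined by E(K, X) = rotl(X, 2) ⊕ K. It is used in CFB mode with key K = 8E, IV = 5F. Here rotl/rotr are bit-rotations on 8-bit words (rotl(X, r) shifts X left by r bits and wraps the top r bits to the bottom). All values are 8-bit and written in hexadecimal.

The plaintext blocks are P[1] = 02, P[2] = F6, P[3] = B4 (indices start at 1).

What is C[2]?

CFB encryption: C_i = P_i ⊕ E(K, C_{i−1}), with C_{0} = IV.
C[1]: E(K, 5F) = F3; 02 ⊕ F3 = F1.
C[2]: E(K, F1) = 49; F6 ⊕ 49 = BF.

C[2] = BF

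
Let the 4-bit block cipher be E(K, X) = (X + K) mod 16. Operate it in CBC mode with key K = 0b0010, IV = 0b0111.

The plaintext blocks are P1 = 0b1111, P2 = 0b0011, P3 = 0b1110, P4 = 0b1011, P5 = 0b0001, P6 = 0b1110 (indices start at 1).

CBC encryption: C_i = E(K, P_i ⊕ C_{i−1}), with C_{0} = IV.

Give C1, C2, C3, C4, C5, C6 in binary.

C1 = 0b1010, C2 = 0b1011, C3 = 0b0111, C4 = 0b1110, C5 = 0b0001, C6 = 0b0001

C1: P1 ⊕ 0b0111 = 0b1000; E(K, 0b1000) = 0b1010.
C2: P2 ⊕ 0b1010 = 0b1001; E(K, 0b1001) = 0b1011.
C3: P3 ⊕ 0b1011 = 0b0101; E(K, 0b0101) = 0b0111.
C4: P4 ⊕ 0b0111 = 0b1100; E(K, 0b1100) = 0b1110.
C5: P5 ⊕ 0b1110 = 0b1111; E(K, 0b1111) = 0b0001.
C6: P6 ⊕ 0b0001 = 0b1111; E(K, 0b1111) = 0b0001.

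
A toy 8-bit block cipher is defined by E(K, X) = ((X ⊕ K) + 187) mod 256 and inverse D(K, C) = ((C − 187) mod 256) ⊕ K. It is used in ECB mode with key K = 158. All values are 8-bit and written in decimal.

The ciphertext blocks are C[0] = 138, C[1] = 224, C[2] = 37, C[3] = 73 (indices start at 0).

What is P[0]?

ECB decryption: P_i = D(K, C_i).
P[0]: D(K, 138) = 81.

P[0] = 81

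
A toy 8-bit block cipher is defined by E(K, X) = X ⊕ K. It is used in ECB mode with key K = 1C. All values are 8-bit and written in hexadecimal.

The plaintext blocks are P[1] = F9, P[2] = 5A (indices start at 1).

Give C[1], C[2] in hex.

C[1] = E5, C[2] = 46

ECB encryption: C_i = E(K, P_i).
C[1]: E(K, F9) = E5.
C[2]: E(K, 5A) = 46.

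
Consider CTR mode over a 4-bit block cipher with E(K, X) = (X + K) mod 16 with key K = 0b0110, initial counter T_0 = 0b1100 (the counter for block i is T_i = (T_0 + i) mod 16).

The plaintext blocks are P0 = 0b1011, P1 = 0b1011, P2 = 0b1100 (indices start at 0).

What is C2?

CTR encryption: S_i = E(K, T_i) where T_i is the counter for block i; C_i = P_i ⊕ S_i.
C0: T = 0b1100, S = E(K, T) = 0b0010; 0b1011 ⊕ 0b0010 = 0b1001.
C1: T = 0b1101, S = E(K, T) = 0b0011; 0b1011 ⊕ 0b0011 = 0b1000.
C2: T = 0b1110, S = E(K, T) = 0b0100; 0b1100 ⊕ 0b0100 = 0b1000.

C2 = 0b1000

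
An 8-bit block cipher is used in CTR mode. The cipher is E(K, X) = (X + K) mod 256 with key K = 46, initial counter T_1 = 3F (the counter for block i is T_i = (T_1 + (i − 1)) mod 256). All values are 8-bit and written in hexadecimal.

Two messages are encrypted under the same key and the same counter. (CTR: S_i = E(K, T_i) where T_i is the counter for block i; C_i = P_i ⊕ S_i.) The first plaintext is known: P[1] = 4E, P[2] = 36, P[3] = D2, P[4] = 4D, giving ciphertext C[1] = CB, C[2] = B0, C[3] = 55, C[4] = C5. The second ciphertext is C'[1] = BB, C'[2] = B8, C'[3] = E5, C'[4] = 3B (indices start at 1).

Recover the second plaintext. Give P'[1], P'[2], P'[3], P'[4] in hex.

In CTR with a reused counter, both messages share the same keystream S_i, so C_i ⊕ C'_i = P_i ⊕ P'_i and thus P'_i = P_i ⊕ C_i ⊕ C'_i.
P'[1]: 4E ⊕ CB ⊕ BB = 3E.
P'[2]: 36 ⊕ B0 ⊕ B8 = 3E.
P'[3]: D2 ⊕ 55 ⊕ E5 = 62.
P'[4]: 4D ⊕ C5 ⊕ 3B = B3.

P'[1] = 3E, P'[2] = 3E, P'[3] = 62, P'[4] = B3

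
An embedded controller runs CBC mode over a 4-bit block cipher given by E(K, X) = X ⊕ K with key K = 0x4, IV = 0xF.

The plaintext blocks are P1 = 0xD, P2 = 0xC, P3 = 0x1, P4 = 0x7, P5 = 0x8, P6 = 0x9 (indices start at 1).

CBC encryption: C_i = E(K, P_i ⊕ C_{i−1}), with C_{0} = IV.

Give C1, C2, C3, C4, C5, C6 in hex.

C1 = 0x6, C2 = 0xE, C3 = 0xB, C4 = 0x8, C5 = 0x4, C6 = 0x9

C1: P1 ⊕ 0xF = 0x2; E(K, 0x2) = 0x6.
C2: P2 ⊕ 0x6 = 0xA; E(K, 0xA) = 0xE.
C3: P3 ⊕ 0xE = 0xF; E(K, 0xF) = 0xB.
C4: P4 ⊕ 0xB = 0xC; E(K, 0xC) = 0x8.
C5: P5 ⊕ 0x8 = 0x0; E(K, 0x0) = 0x4.
C6: P6 ⊕ 0x4 = 0xD; E(K, 0xD) = 0x9.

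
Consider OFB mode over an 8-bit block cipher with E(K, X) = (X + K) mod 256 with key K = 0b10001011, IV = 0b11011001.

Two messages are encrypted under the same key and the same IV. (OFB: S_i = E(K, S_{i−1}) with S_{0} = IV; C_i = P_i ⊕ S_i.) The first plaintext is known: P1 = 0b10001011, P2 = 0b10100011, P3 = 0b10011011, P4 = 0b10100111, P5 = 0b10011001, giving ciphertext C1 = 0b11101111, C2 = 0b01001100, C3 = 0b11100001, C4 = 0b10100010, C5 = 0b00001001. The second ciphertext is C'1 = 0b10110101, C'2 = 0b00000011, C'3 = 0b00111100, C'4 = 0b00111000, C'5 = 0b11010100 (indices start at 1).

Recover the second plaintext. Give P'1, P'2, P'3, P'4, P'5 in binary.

P'1 = 0b11010001, P'2 = 0b11101100, P'3 = 0b01000110, P'4 = 0b00111101, P'5 = 0b01000100

In OFB with a reused IV, both messages share the same keystream S_i, so C_i ⊕ C'_i = P_i ⊕ P'_i and thus P'_i = P_i ⊕ C_i ⊕ C'_i.
P'1: 0b10001011 ⊕ 0b11101111 ⊕ 0b10110101 = 0b11010001.
P'2: 0b10100011 ⊕ 0b01001100 ⊕ 0b00000011 = 0b11101100.
P'3: 0b10011011 ⊕ 0b11100001 ⊕ 0b00111100 = 0b01000110.
P'4: 0b10100111 ⊕ 0b10100010 ⊕ 0b00111000 = 0b00111101.
P'5: 0b10011001 ⊕ 0b00001001 ⊕ 0b11010100 = 0b01000100.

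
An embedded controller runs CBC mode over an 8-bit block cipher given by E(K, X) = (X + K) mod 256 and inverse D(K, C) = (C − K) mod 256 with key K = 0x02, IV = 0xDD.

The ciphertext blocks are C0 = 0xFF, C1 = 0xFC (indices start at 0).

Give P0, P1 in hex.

CBC decryption: P_i = D(K, C_i) ⊕ C_{i−1}, with C_{−1} = IV.
P0: D(K, 0xFF) = 0xFD; 0xFD ⊕ 0xDD = 0x20.
P1: D(K, 0xFC) = 0xFA; 0xFA ⊕ 0xFF = 0x05.

P0 = 0x20, P1 = 0x05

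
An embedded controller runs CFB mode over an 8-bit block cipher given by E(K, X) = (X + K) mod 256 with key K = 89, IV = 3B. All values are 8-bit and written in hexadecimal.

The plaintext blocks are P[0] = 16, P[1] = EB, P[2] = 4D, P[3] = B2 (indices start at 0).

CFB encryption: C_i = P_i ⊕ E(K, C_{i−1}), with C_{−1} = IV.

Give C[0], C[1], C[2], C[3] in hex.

C[0] = D2, C[1] = B0, C[2] = 74, C[3] = 4F

C[0]: E(K, 3B) = C4; 16 ⊕ C4 = D2.
C[1]: E(K, D2) = 5B; EB ⊕ 5B = B0.
C[2]: E(K, B0) = 39; 4D ⊕ 39 = 74.
C[3]: E(K, 74) = FD; B2 ⊕ FD = 4F.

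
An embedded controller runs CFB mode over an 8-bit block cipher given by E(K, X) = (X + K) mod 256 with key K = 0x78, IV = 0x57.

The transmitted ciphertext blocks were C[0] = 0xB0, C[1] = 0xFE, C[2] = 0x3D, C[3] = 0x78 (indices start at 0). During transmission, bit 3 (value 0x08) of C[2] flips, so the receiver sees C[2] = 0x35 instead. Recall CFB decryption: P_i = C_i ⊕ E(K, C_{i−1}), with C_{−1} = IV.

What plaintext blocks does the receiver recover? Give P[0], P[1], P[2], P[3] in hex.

P[0] = 0x7F, P[1] = 0xD6, P[2] = 0x43, P[3] = 0xD5

Only C[2] changed, to 0x35. In CFB, a change in C_i flips the same bit in P_i and garbles P_{i+1}. Decrypting the received ciphertext:
P[0]: E(K, 0x57) = 0xCF; 0xB0 ⊕ 0xCF = 0x7F.
P[1]: E(K, 0xB0) = 0x28; 0xFE ⊕ 0x28 = 0xD6.
P[2]: E(K, 0xFE) = 0x76; 0x35 ⊕ 0x76 = 0x43.
P[3]: E(K, 0x35) = 0xAD; 0x78 ⊕ 0xAD = 0xD5.
Blocks that differ from the original plaintext: P[2], P[3].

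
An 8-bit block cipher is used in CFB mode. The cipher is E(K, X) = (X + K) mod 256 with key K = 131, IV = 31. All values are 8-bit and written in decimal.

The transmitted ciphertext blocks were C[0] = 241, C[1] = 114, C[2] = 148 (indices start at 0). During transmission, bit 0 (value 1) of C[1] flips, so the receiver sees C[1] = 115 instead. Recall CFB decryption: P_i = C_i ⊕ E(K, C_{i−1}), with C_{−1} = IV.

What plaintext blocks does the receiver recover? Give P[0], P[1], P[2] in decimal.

Only C[1] changed, to 115. In CFB, a change in C_i flips the same bit in P_i and garbles P_{i+1}. Decrypting the received ciphertext:
P[0]: E(K, 31) = 162; 241 ⊕ 162 = 83.
P[1]: E(K, 241) = 116; 115 ⊕ 116 = 7.
P[2]: E(K, 115) = 246; 148 ⊕ 246 = 98.
Blocks that differ from the original plaintext: P[1], P[2].

P[0] = 83, P[1] = 7, P[2] = 98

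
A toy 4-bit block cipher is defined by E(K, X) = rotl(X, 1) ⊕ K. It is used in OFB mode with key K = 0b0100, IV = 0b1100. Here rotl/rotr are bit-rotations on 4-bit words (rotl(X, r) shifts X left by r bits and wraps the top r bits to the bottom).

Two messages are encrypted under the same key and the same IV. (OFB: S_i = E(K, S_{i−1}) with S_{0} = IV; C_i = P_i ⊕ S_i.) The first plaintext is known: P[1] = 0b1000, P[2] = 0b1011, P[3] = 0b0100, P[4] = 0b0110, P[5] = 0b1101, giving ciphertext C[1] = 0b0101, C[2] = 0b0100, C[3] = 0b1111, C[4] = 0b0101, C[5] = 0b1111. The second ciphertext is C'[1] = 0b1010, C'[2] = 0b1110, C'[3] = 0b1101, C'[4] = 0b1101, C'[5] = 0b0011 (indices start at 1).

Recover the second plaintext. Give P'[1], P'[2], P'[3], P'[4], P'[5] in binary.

In OFB with a reused IV, both messages share the same keystream S_i, so C_i ⊕ C'_i = P_i ⊕ P'_i and thus P'_i = P_i ⊕ C_i ⊕ C'_i.
P'[1]: 0b1000 ⊕ 0b0101 ⊕ 0b1010 = 0b0111.
P'[2]: 0b1011 ⊕ 0b0100 ⊕ 0b1110 = 0b0001.
P'[3]: 0b0100 ⊕ 0b1111 ⊕ 0b1101 = 0b0110.
P'[4]: 0b0110 ⊕ 0b0101 ⊕ 0b1101 = 0b1110.
P'[5]: 0b1101 ⊕ 0b1111 ⊕ 0b0011 = 0b0001.

P'[1] = 0b0111, P'[2] = 0b0001, P'[3] = 0b0110, P'[4] = 0b1110, P'[5] = 0b0001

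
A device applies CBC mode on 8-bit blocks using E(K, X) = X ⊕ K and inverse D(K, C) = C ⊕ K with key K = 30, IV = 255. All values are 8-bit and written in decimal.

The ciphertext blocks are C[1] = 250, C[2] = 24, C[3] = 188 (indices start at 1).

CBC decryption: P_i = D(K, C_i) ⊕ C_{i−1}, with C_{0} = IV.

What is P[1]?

P[1] = 27

P[1]: D(K, 250) = 228; 228 ⊕ 255 = 27.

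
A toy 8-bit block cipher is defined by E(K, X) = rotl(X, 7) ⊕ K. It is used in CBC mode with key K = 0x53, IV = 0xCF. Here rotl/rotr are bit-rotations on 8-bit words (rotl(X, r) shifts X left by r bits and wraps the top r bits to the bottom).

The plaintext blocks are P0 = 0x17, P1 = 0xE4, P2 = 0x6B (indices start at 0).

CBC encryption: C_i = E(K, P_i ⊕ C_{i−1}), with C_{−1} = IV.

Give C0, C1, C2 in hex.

C0 = 0x3F, C1 = 0xBE, C2 = 0xB9

C0: P0 ⊕ 0xCF = 0xD8; E(K, 0xD8) = 0x3F.
C1: P1 ⊕ 0x3F = 0xDB; E(K, 0xDB) = 0xBE.
C2: P2 ⊕ 0xBE = 0xD5; E(K, 0xD5) = 0xB9.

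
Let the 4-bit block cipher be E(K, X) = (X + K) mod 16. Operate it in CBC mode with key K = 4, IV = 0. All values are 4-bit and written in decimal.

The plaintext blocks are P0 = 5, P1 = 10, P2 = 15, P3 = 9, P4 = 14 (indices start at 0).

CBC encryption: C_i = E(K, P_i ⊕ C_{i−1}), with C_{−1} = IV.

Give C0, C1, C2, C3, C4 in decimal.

C0: P0 ⊕ 0 = 5; E(K, 5) = 9.
C1: P1 ⊕ 9 = 3; E(K, 3) = 7.
C2: P2 ⊕ 7 = 8; E(K, 8) = 12.
C3: P3 ⊕ 12 = 5; E(K, 5) = 9.
C4: P4 ⊕ 9 = 7; E(K, 7) = 11.

C0 = 9, C1 = 7, C2 = 12, C3 = 9, C4 = 11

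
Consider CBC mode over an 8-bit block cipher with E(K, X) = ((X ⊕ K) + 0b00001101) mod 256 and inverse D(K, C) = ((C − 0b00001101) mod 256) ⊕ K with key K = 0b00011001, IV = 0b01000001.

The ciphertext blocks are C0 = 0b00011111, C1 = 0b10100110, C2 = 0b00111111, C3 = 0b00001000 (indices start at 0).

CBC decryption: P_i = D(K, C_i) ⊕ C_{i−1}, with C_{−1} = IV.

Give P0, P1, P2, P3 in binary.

P0 = 0b01001010, P1 = 0b10011111, P2 = 0b10001101, P3 = 0b11011101

P0: D(K, 0b00011111) = 0b00001011; 0b00001011 ⊕ 0b01000001 = 0b01001010.
P1: D(K, 0b10100110) = 0b10000000; 0b10000000 ⊕ 0b00011111 = 0b10011111.
P2: D(K, 0b00111111) = 0b00101011; 0b00101011 ⊕ 0b10100110 = 0b10001101.
P3: D(K, 0b00001000) = 0b11100010; 0b11100010 ⊕ 0b00111111 = 0b11011101.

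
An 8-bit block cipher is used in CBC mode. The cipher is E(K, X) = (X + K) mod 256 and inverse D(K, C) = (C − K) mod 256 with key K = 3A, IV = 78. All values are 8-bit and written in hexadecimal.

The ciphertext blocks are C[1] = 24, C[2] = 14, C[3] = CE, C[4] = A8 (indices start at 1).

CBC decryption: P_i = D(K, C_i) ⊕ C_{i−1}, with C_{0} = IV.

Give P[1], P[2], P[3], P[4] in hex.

P[1] = 92, P[2] = FE, P[3] = 80, P[4] = A0

P[1]: D(K, 24) = EA; EA ⊕ 78 = 92.
P[2]: D(K, 14) = DA; DA ⊕ 24 = FE.
P[3]: D(K, CE) = 94; 94 ⊕ 14 = 80.
P[4]: D(K, A8) = 6E; 6E ⊕ CE = A0.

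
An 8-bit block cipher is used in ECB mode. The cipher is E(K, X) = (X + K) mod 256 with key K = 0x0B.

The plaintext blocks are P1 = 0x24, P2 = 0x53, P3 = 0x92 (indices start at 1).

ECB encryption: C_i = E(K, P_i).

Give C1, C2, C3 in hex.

C1 = 0x2F, C2 = 0x5E, C3 = 0x9D

C1: E(K, 0x24) = 0x2F.
C2: E(K, 0x53) = 0x5E.
C3: E(K, 0x92) = 0x9D.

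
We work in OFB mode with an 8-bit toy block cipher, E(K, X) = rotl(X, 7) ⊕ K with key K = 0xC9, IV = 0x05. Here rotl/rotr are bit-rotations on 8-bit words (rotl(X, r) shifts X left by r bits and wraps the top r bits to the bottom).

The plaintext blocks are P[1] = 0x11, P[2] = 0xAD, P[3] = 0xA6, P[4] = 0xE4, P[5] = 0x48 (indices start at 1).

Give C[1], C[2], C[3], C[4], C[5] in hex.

C[1] = 0x5A, C[2] = 0xC1, C[3] = 0x59, C[4] = 0xD2, C[5] = 0x9A

OFB encryption: S_i = E(K, S_{i−1}) with S_{0} = IV; C_i = P_i ⊕ S_i.
C[1]: S = E(K, 0x05) = 0x4B; 0x11 ⊕ 0x4B = 0x5A.
C[2]: S = E(K, 0x4B) = 0x6C; 0xAD ⊕ 0x6C = 0xC1.
C[3]: S = E(K, 0x6C) = 0xFF; 0xA6 ⊕ 0xFF = 0x59.
C[4]: S = E(K, 0xFF) = 0x36; 0xE4 ⊕ 0x36 = 0xD2.
C[5]: S = E(K, 0x36) = 0xD2; 0x48 ⊕ 0xD2 = 0x9A.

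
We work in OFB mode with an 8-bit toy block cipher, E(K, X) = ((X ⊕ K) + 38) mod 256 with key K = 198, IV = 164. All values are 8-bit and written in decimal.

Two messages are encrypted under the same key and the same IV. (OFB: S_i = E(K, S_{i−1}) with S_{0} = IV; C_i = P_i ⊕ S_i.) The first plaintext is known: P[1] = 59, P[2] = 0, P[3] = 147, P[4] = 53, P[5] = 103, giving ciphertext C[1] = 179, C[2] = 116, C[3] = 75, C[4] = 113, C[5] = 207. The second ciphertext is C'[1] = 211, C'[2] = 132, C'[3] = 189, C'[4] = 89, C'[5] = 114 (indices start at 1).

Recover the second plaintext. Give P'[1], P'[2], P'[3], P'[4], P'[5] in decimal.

P'[1] = 91, P'[2] = 240, P'[3] = 101, P'[4] = 29, P'[5] = 218

In OFB with a reused IV, both messages share the same keystream S_i, so C_i ⊕ C'_i = P_i ⊕ P'_i and thus P'_i = P_i ⊕ C_i ⊕ C'_i.
P'[1]: 59 ⊕ 179 ⊕ 211 = 91.
P'[2]: 0 ⊕ 116 ⊕ 132 = 240.
P'[3]: 147 ⊕ 75 ⊕ 189 = 101.
P'[4]: 53 ⊕ 113 ⊕ 89 = 29.
P'[5]: 103 ⊕ 207 ⊕ 114 = 218.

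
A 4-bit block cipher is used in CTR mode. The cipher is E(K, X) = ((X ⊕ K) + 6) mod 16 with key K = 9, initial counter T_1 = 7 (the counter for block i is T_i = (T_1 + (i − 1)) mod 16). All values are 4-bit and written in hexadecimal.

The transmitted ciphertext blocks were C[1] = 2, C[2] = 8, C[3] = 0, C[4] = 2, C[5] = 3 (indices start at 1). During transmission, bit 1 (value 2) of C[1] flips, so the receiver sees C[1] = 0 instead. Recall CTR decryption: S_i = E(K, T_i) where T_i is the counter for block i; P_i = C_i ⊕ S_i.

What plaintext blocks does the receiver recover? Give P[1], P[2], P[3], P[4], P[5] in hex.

Only C[1] changed, to 0. In CTR, a change in C_i flips the same bit in P_i only; the keystream is unaffected. Decrypting the received ciphertext:
P[1]: T = 7, S = E(K, T) = 4; 0 ⊕ 4 = 4.
P[2]: T = 8, S = E(K, T) = 7; 8 ⊕ 7 = F.
P[3]: T = 9, S = E(K, T) = 6; 0 ⊕ 6 = 6.
P[4]: T = A, S = E(K, T) = 9; 2 ⊕ 9 = B.
P[5]: T = B, S = E(K, T) = 8; 3 ⊕ 8 = B.
Blocks that differ from the original plaintext: P[1].

P[1] = 4, P[2] = F, P[3] = 6, P[4] = B, P[5] = B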